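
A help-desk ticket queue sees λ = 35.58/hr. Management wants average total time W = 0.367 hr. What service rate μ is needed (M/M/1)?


W = 1/(μ−λ) ⇒ μ − λ = 1/W = 1/0.367 = 2.7248
μ = λ + 1/W = 35.58 + 2.7248 = 38.3048 per hr

Final: 38.3048 /hr


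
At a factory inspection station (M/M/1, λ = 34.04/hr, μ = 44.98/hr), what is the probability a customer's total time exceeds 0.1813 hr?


W ~ Exponential(μ−λ) for M/M/1.
μ − λ = 44.98 − 34.04 = 10.9400
P(W > t) = e^{−(μ−λ)t} = e^{−1.9834} = 0.137598

Final: 0.137598


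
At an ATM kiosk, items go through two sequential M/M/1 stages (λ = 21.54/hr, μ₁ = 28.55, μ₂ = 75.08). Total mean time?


Each node sees arrival rate λ = 21.54/hr (tandem ⇒ throughput preserved).
W₁ = 1/(μ₁−λ) = 1/(28.55−21.54) = 0.14265 hr
W₂ = 1/(μ₂−λ) = 1/(75.08−21.54) = 0.01868 hr
W_total = W₁ + W₂ = 0.14265 + 0.01868 = 0.16133 hr

Final: 0.16133 hr


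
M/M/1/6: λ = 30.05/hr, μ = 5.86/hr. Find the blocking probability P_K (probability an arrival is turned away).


ρ = λ/μ = 30.05/5.86 = 5.1280
P_K = (1−ρ)ρ^K/(1−ρ^(K+1)) = (-4.1280·18183.654122)/(1 − 93245.530098)
= -75061.875975/-93244.530098 = 0.805000

Final: 0.805000


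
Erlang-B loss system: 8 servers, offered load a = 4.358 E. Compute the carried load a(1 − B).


B(8,4.358) = 0.042772 (Erlang-B)
Carried load = a(1 − B) = 4.358·(1 − 0.042772) = 4.358·0.957228 = 4.1716 E

Final: 4.1716 Erlangs


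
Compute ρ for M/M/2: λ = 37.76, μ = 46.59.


ρ = λ/(cμ) = 37.76/(2·46.59) = 37.76/93.18 = 0.4052

Final: 0.4052


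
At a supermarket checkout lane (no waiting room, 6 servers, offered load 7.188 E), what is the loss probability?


B(c,a) = (a^c/c!) / Σ_{k=0}^{c} a^k/k!
a^6/6! = 191.564890
Σ terms (k=0..6): 1.00000 + 7.18800 + 25.83367 + 61.89748 + 111.22977 + 159.90391 + 191.56489 = 558.617723
B = 191.564890/558.617723 = 0.342927

Final: 0.342927


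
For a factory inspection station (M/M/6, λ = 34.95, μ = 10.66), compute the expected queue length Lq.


a = λ/μ = 3.2786; ρ = a/6 = 0.5464
P₀ = 0.036628
Lq = P₀·a^c·ρ / (c!·(1−ρ)²) = 0.036628·1242.05221·0.5464/(720·0.20572)
= 0.16783

Final: 0.16783


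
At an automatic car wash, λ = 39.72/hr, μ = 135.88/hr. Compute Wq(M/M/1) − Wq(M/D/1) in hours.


ρ = 39.72/135.88 = 0.2923
Wq(M/M/1) = ρ/(μ−λ) = 0.2923/96.16 = 0.003040 hr
Wq(M/D/1) = ρ/(2(μ−λ)) = 0.001520 hr
Savings = 0.003040 − 0.001520 = 0.001520 hr

Final: 0.001520 hr


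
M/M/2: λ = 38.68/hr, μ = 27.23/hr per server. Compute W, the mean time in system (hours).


a = 1.4205; ρ = 0.7102; P₀ = 0.169422
Lq = P₀·a^c·ρ/(c!(1−ρ)²) = 1.44600
Wq = Lq/λ = 1.44600/38.68 = 0.03738 hr
W = Wq + 1/μ = 0.03738 + 0.03672 = 0.07411 hr

Final: 0.07411 hr


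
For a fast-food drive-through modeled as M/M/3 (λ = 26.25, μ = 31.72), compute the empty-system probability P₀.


a = λ/μ = 26.25/31.72 = 0.8276; ρ = a/c = 0.2759
Σ_{k=0}^{2} a^k/k! (terms k=0..2) = 1.00000 + 0.82755 + 0.34242 = 2.16998
Tail: a^3/(3!(1−ρ)) = 0.56675/(6·0.7241) = 0.13044
P₀ = 1/(2.16998 + 0.13044) = 1/2.30042 = 0.434704

Final: 0.434704


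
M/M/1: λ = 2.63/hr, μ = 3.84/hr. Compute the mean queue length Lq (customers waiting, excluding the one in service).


ρ = 2.63/3.84 = 0.6849
Lq = ρ²/(1−ρ) = 0.4691/0.3151 = 1.4887

Final: 1.4887


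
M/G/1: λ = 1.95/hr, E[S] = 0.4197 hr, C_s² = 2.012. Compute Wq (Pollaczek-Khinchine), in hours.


ρ = λ·E[S] = 1.95·0.4197 = 0.8184
E[S²] = E[S]²(1+C_s²) = 0.4197²·(1+2.012) = 0.530558
Wq = λ·E[S²]/(2(1−ρ)) = 1.95·0.530558/(2·0.1816) = 2.84877 hr

Final: 2.84877 hr


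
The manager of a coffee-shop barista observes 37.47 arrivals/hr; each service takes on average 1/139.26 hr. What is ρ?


ρ = λ/μ = 37.47/139.26 = 0.2691

Final: 0.2691


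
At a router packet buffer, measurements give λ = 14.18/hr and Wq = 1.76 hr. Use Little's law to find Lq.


Lq = λWq = 14.18·1.76 = 24.9568

Final: 24.9568


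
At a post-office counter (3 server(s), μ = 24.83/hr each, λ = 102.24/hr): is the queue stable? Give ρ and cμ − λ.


Total capacity cμ = 3·24.83 = 74.49/hr
ρ = λ/(cμ) = 102.24/74.49 = 1.3725
Stable ⇔ ρ < 1: NO
Spare capacity = cμ − λ = 74.49 − 102.24 = -27.75/hr

Final: ρ = 1.3725; unstable; margin = -27.75/hr


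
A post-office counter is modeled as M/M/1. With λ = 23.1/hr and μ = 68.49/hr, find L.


ρ = λ/μ = 23.1/68.49 = 0.3373
L = ρ/(1−ρ) = 0.3373/(1 − 0.3373) = 0.3373/0.6627 = 0.5089

Final: 0.5089


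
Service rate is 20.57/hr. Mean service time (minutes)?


Mean service time = 1/μ = 1/20.57 hour = 0.04861 hour
In minutes: 0.04861 × 60 = 2.9169 min

Final: 2.9169 min


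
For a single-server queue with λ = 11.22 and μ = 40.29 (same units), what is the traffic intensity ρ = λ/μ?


ρ = λ/μ = 11.22/40.29 = 0.2785

Final: 0.2785


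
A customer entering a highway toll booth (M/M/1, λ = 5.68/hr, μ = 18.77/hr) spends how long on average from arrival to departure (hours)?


W = 1/(μ−λ) = 1/(18.77 − 5.68) = 1/13.09 = 0.07639 hr

Final: 0.07639 hr


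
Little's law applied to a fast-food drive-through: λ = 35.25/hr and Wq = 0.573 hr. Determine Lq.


Lq = λWq = 35.25·0.573 = 20.1982

Final: 20.1982


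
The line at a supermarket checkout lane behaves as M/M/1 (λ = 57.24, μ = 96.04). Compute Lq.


ρ = 57.24/96.04 = 0.5960
Lq = ρ²/(1−ρ) = 0.3552/0.4040 = 0.8793

Final: 0.8793


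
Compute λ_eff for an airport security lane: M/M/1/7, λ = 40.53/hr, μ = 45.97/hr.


ρ = 0.8817; P_K = (1−ρ)ρ^7/(1−ρ^8) = 0.077186
λ_eff = λ(1 − P_K) = 40.53·(1 − 0.077186) = 40.53·0.922814 = 37.4017 /hr

Final: 37.4017 /hr


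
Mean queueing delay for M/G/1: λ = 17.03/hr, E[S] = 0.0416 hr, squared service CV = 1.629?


ρ = λ·E[S] = 17.03·0.0416 = 0.7084
E[S²] = E[S]²(1+C_s²) = 0.0416²·(1+1.629) = 0.004550
Wq = λ·E[S²]/(2(1−ρ)) = 17.03·0.004550/(2·0.2916) = 0.13288 hr

Final: 0.13288 hr


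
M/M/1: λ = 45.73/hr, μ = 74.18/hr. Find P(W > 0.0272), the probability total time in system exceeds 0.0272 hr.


W ~ Exponential(μ−λ) for M/M/1.
μ − λ = 74.18 − 45.73 = 28.4500
P(W > t) = e^{−(μ−λ)t} = e^{−0.7738} = 0.461239

Final: 0.461239


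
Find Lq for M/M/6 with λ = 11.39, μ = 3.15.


a = λ/μ = 3.6159; ρ = a/6 = 0.6026
P₀ = 0.025564
Lq = P₀·a^c·ρ / (c!·(1−ρ)²) = 0.025564·2235.00769·0.6026/(720·0.15789)
= 0.30288

Final: 0.30288


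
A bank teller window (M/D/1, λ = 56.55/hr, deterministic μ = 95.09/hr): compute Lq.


ρ = 56.55/95.09 = 0.5947
M/D/1: Lq = ρ²/(2(1−ρ)) = 0.3537/(2·0.4053) = 0.43630

Final: 0.43630


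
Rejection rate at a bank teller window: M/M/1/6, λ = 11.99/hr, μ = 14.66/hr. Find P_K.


ρ = λ/μ = 11.99/14.66 = 0.8179
P_K = (1−ρ)ρ^K/(1−ρ^(K+1)) = (0.1821·0.299303)/(1 − 0.244792)
= 0.054512/0.755208 = 0.072181

Final: 0.072181


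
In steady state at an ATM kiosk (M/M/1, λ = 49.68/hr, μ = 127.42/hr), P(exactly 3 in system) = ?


ρ = 49.68/127.42 = 0.3899
P_n = (1−ρ)·ρ^n = (1 − 0.3899)·0.3899^3 = 0.6101·0.059270 = 0.036161

Final: 0.036161


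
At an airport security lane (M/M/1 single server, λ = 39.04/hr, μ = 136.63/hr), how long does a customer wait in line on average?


ρ = 39.04/136.63 = 0.2857
Wq = ρ/(μ−λ) = 0.2857/(136.63 − 39.04) = 0.2857/97.59 = 0.002928 hr

Final: 0.002928 hr


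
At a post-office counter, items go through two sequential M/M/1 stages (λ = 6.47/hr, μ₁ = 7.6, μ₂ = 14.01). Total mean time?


Each node sees arrival rate λ = 6.47/hr (tandem ⇒ throughput preserved).
W₁ = 1/(μ₁−λ) = 1/(7.6−6.47) = 0.88496 hr
W₂ = 1/(μ₂−λ) = 1/(14.01−6.47) = 0.13263 hr
W_total = W₁ + W₂ = 0.88496 + 0.13263 = 1.01758 hr

Final: 1.01758 hr


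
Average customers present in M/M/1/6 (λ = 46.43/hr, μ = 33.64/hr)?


ρ = 46.43/33.64 = 1.3802
L = ρ[1 − (K+1)ρ^K + Kρ^(K+1)] / [(1−ρ)(1−ρ^(K+1))]
Numerator: 1.3802·(1 − 7·6.912835 + 6·9.541109) = 13.604394
Denominator: (-0.3802)·(-8.541109) = 3.247348
L = 13.604394/3.247348 = 4.1894

Final: 4.1894


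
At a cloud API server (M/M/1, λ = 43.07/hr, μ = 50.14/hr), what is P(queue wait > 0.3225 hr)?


ρ = 43.07/50.14 = 0.8590
P(Wq > t) = ρ·e^{−(μ−λ)t} = 0.8590·e^{−2.2801}
= 0.8590·0.102277 = 0.087855

Final: 0.087855


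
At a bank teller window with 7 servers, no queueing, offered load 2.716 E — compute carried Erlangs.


B(7,2.716) = 0.014405 (Erlang-B)
Carried load = a(1 − B) = 2.716·(1 − 0.014405) = 2.716·0.985595 = 2.6769 E

Final: 2.6769 Erlangs


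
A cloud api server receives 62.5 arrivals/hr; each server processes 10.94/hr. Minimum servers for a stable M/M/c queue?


Stability requires cμ > λ ⇔ c > λ/μ.
λ/μ = 62.5/10.94 = 5.7130
Minimum integer c = ⌊5.7130⌋ + 1 = 6
Check: 6·10.94 = 65.64 > 62.5, while 5·10.94 = 54.70 ≤ 62.5

Final: 6 servers


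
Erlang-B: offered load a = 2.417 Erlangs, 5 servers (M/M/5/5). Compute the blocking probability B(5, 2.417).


B(c,a) = (a^c/c!) / Σ_{k=0}^{c} a^k/k!
a^5/5! = 0.687388
Σ terms (k=0..5): 1.00000 + 2.41700 + 2.92094 + 2.35331 + 1.42199 + 0.68739 = 10.800626
B = 0.687388/10.800626 = 0.063643

Final: 0.063643


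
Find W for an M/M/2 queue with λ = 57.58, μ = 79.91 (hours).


a = 0.7206; ρ = 0.3603; P₀ = 0.470285
Lq = P₀·a^c·ρ/(c!(1−ρ)²) = 0.10748
Wq = Lq/λ = 0.10748/57.58 = 0.001867 hr
W = Wq + 1/μ = 0.001867 + 0.01251 = 0.01438 hr

Final: 0.01438 hr


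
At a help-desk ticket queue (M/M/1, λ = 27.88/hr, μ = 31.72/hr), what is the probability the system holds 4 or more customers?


ρ = 27.88/31.72 = 0.8789
P(N ≥ n) = ρ^n = 0.8789^4 = 0.596813

Final: 0.596813


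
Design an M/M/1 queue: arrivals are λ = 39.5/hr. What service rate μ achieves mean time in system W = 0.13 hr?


W = 1/(μ−λ) ⇒ μ − λ = 1/W = 1/0.13 = 7.6923
μ = λ + 1/W = 39.5 + 7.6923 = 47.1923 per hr

Final: 47.1923 /hr


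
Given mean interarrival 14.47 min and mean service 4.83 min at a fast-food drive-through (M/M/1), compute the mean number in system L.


λ = 60/14.47 = 4.1465 /hr
μ = 60/4.83 = 12.4224 /hr
ρ = λ/μ = 4.1465/12.4224 = 0.3338
L = ρ/(1−ρ) = 0.3338/0.6662 = 0.5010

Final: 0.5010


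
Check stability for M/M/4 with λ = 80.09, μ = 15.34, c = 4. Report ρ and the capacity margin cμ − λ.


Total capacity cμ = 4·15.34 = 61.36/hr
ρ = λ/(cμ) = 80.09/61.36 = 1.3052
Stable ⇔ ρ < 1: NO
Spare capacity = cμ − λ = 61.36 − 80.09 = -18.73/hr

Final: ρ = 1.3052; unstable; margin = -18.73/hr


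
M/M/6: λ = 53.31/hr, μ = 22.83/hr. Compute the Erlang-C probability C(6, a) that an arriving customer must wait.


a = λ/μ = 2.3351; ρ = a/6 = 0.3892
P₀ = 0.096438 (from M/M/c formula)
C(c,a) = [a^c/(c!(1−ρ))]·P₀ = [162.11255/(720·0.6108)]·0.096438
= 0.36861·0.096438 = 0.035548

Final: 0.035548


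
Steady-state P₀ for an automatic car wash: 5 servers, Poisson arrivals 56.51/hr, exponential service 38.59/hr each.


a = λ/μ = 56.51/38.59 = 1.4644; ρ = a/c = 0.2929
Σ_{k=0}^{4} a^k/k! (terms k=0..4) = 1.00000 + 1.46437 + 1.07219 + 0.52336 + 0.19160 = 4.25152
Tail: a^5/(5!(1−ρ)) = 6.73368/(120·0.7071) = 0.07936
P₀ = 1/(4.25152 + 0.07936) = 1/4.33087 = 0.230900

Final: 0.230900


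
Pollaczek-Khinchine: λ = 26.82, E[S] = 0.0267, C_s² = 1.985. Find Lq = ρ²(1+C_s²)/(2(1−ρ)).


ρ = λ·E[S] = 26.82·0.0267 = 0.7161
Lq = ρ²(1+C_s²)/(2(1−ρ)) = 0.5128·(1+1.985)/(2·0.2839)
= 0.5128·2.9850/0.5678 = 2.69575

Final: 2.69575


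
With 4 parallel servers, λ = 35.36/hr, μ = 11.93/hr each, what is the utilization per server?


ρ = λ/(cμ) = 35.36/(4·11.93) = 35.36/47.72 = 0.7410

Final: 0.7410


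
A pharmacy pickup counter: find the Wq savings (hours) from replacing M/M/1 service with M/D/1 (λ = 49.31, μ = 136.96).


ρ = 49.31/136.96 = 0.3600
Wq(M/M/1) = ρ/(μ−λ) = 0.3600/87.65 = 0.004108 hr
Wq(M/D/1) = ρ/(2(μ−λ)) = 0.002054 hr
Savings = 0.004108 − 0.002054 = 0.002054 hr

Final: 0.002054 hr


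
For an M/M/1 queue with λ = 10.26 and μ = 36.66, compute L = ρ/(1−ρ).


ρ = λ/μ = 10.26/36.66 = 0.2799
L = ρ/(1−ρ) = 0.2799/(1 − 0.2799) = 0.2799/0.7201 = 0.3886

Final: 0.3886


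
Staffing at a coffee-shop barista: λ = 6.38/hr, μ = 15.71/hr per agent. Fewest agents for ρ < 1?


Stability requires cμ > λ ⇔ c > λ/μ.
λ/μ = 6.38/15.71 = 0.4061
Minimum integer c = ⌊0.4061⌋ + 1 = 1
Check: 1·15.71 = 15.71 > 6.38, while 0·15.71 = 0.00 ≤ 6.38

Final: 1 servers


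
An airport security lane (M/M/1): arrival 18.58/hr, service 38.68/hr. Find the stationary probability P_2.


ρ = 18.58/38.68 = 0.4804
P_n = (1−ρ)·ρ^n = (1 − 0.4804)·0.4804^2 = 0.5196·0.230738 = 0.119902

Final: 0.119902


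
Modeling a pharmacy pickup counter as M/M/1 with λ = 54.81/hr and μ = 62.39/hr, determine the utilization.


ρ = λ/μ = 54.81/62.39 = 0.8785

Final: 0.8785


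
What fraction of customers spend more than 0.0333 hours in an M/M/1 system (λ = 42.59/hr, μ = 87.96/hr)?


W ~ Exponential(μ−λ) for M/M/1.
μ − λ = 87.96 − 42.59 = 45.3700
P(W > t) = e^{−(μ−λ)t} = e^{−1.5108} = 0.220729

Final: 0.220729


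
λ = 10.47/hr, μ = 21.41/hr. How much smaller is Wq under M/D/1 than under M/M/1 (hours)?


ρ = 10.47/21.41 = 0.4890
Wq(M/M/1) = ρ/(μ−λ) = 0.4890/10.94 = 0.04470 hr
Wq(M/D/1) = ρ/(2(μ−λ)) = 0.02235 hr
Savings = 0.04470 − 0.02235 = 0.02235 hr

Final: 0.02235 hr


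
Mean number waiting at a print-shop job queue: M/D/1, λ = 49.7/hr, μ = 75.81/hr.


ρ = 49.7/75.81 = 0.6556
M/D/1: Lq = ρ²/(2(1−ρ)) = 0.4298/(2·0.3444) = 0.62395

Final: 0.62395


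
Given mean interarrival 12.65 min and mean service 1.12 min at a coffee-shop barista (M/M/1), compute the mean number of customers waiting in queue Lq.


λ = 60/12.65 = 4.7431 /hr
μ = 60/1.12 = 53.5714 /hr
ρ = λ/μ = 4.7431/53.5714 = 0.08854
Lq = ρ²/(1−ρ) = 0.007839/0.9115 = 0.008600

Final: 0.008600


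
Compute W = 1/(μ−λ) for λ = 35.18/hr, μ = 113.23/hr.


W = 1/(μ−λ) = 1/(113.23 − 35.18) = 1/78.05 = 0.01281 hr

Final: 0.01281 hr


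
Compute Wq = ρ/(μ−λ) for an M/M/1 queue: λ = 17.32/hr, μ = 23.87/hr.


ρ = 17.32/23.87 = 0.7256
Wq = ρ/(μ−λ) = 0.7256/(23.87 − 17.32) = 0.7256/6.55 = 0.1108 hr

Final: 0.1108 hr


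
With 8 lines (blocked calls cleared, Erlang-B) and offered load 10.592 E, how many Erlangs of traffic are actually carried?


B(8,10.592) = 0.365191 (Erlang-B)
Carried load = a(1 − B) = 10.592·(1 − 0.365191) = 10.592·0.634809 = 6.7239 E

Final: 6.7239 Erlangs


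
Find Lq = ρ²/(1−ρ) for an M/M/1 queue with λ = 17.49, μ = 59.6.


ρ = 17.49/59.6 = 0.2935
Lq = ρ²/(1−ρ) = 0.08612/0.7065 = 0.1219

Final: 0.1219


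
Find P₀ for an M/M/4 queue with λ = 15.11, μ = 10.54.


a = λ/μ = 15.11/10.54 = 1.4336; ρ = a/c = 0.3584
Σ_{k=0}^{3} a^k/k! (terms k=0..3) = 1.00000 + 1.43359 + 1.02758 + 0.49104 = 3.95222
Tail: a^4/(4!(1−ρ)) = 4.22372/(24·0.6416) = 0.27429
P₀ = 1/(3.95222 + 0.27429) = 1/4.22651 = 0.236602

Final: 0.236602


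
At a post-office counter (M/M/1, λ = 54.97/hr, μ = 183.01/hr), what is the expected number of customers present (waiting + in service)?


ρ = λ/μ = 54.97/183.01 = 0.3004
L = ρ/(1−ρ) = 0.3004/(1 − 0.3004) = 0.3004/0.6996 = 0.4293

Final: 0.4293


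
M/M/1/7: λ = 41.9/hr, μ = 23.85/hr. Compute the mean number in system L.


ρ = 41.9/23.85 = 1.7568
L = ρ[1 − (K+1)ρ^K + Kρ^(K+1)] / [(1−ρ)(1−ρ^(K+1))]
Numerator: 1.7568·(1 − 8·51.651088 + 7·90.741325) = 391.735254
Denominator: (-0.7568)·(-89.741325) = 67.917439
L = 391.735254/67.917439 = 5.7678

Final: 5.7678


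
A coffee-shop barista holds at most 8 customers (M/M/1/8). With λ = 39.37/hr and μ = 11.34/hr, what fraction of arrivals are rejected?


ρ = λ/μ = 39.37/11.34 = 3.4718
P_K = (1−ρ)ρ^K/(1−ρ^(K+1)) = (-2.4718·21106.629264)/(1 − 73277.600893)
= -52170.971629/-73276.600893 = 0.711973

Final: 0.711973


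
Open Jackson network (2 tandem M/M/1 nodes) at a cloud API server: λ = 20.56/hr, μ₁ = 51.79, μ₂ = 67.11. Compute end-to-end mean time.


Each node sees arrival rate λ = 20.56/hr (tandem ⇒ throughput preserved).
W₁ = 1/(μ₁−λ) = 1/(51.79−20.56) = 0.03202 hr
W₂ = 1/(μ₂−λ) = 1/(67.11−20.56) = 0.02148 hr
W_total = W₁ + W₂ = 0.03202 + 0.02148 = 0.05350 hr

Final: 0.05350 hr


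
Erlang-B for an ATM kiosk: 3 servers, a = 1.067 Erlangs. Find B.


B(c,a) = (a^c/c!) / Σ_{k=0}^{c} a^k/k!
a^3/3! = 0.202461
Σ terms (k=0..3): 1.00000 + 1.06700 + 0.56924 + 0.20246 = 2.838706
B = 0.202461/2.838706 = 0.071322

Final: 0.071322


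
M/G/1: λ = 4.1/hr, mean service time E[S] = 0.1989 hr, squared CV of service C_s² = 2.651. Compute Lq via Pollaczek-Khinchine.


ρ = λ·E[S] = 4.1·0.1989 = 0.8155
Lq = ρ²(1+C_s²)/(2(1−ρ)) = 0.6650·(1+2.651)/(2·0.1845)
= 0.6650·3.6510/0.3690 = 6.57960

Final: 6.57960


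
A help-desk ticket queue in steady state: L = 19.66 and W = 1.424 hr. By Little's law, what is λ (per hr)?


λ = L/W = 19.66/1.424 = 13.8062 /hr

Final: 13.8062 /hr


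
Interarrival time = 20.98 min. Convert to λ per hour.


λ = 1/(interarrival time) in consistent units.
1 hour = 60 min, so λ = 60/20.98 = 2.8599 per hour

Final: 2.8599 /hr


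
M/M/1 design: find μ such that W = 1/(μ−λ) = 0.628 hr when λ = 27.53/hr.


W = 1/(μ−λ) ⇒ μ − λ = 1/W = 1/0.628 = 1.5924
μ = λ + 1/W = 27.53 + 1.5924 = 29.1224 per hr

Final: 29.1224 /hr


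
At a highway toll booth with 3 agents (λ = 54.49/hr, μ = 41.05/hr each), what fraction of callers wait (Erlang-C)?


a = λ/μ = 1.3274; ρ = a/3 = 0.4425
P₀ = 0.255912 (from M/M/c formula)
C(c,a) = [a^c/(c!(1−ρ))]·P₀ = [2.33890/(6·0.5575)]·0.255912
= 0.69918·0.255912 = 0.178929

Final: 0.178929


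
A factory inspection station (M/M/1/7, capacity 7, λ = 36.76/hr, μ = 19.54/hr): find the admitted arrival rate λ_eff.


ρ = 1.8813; P_K = (1−ρ)ρ^7/(1−ρ^8) = 0.471449
λ_eff = λ(1 − P_K) = 36.76·(1 − 0.471449) = 36.76·0.528551 = 19.4295 /hr

Final: 19.4295 /hr


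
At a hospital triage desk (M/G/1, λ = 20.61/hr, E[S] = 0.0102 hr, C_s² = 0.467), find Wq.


ρ = λ·E[S] = 20.61·0.0102 = 0.2102
E[S²] = E[S]²(1+C_s²) = 0.0102²·(1+0.467) = 0.0001526
Wq = λ·E[S²]/(2(1−ρ)) = 20.61·0.0001526/(2·0.7898) = 0.001991 hr

Final: 0.001991 hr


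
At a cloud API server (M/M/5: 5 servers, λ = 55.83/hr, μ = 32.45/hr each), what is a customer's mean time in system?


a = 1.7205; ρ = 0.3441; P₀ = 0.178381
Lq = P₀·a^c·ρ/(c!(1−ρ)²) = 0.01792
Wq = Lq/λ = 0.01792/55.83 = 0.0003210 hr
W = Wq + 1/μ = 0.0003210 + 0.03082 = 0.03114 hr

Final: 0.03114 hr


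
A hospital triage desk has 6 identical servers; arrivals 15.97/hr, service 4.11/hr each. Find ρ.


ρ = λ/(cμ) = 15.97/(6·4.11) = 15.97/24.66 = 0.6476

Final: 0.6476


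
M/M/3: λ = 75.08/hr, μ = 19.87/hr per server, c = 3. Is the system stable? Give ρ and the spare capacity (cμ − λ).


Total capacity cμ = 3·19.87 = 59.61/hr
ρ = λ/(cμ) = 75.08/59.61 = 1.2595
Stable ⇔ ρ < 1: NO
Spare capacity = cμ − λ = 59.61 − 75.08 = -15.47/hr

Final: ρ = 1.2595; unstable; margin = -15.47/hr


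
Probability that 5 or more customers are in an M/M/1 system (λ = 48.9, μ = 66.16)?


ρ = 48.9/66.16 = 0.7391
P(N ≥ n) = ρ^n = 0.7391^5 = 0.220580

Final: 0.220580


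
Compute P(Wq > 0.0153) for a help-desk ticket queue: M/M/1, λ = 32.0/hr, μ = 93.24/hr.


ρ = 32.0/93.24 = 0.3432
P(Wq > t) = ρ·e^{−(μ−λ)t} = 0.3432·e^{−0.9370}
= 0.3432·0.391812 = 0.134470

Final: 0.134470


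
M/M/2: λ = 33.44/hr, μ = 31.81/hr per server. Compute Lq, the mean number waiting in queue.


a = λ/μ = 1.0512; ρ = a/2 = 0.5256
P₀ = 0.310942
Lq = P₀·a^c·ρ / (c!·(1−ρ)²) = 0.310942·1.10511·0.5256/(2·0.22504)
= 0.40131

Final: 0.40131


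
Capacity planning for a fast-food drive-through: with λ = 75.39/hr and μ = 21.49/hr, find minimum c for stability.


Stability requires cμ > λ ⇔ c > λ/μ.
λ/μ = 75.39/21.49 = 3.5081
Minimum integer c = ⌊3.5081⌋ + 1 = 4
Check: 4·21.49 = 85.96 > 75.39, while 3·21.49 = 64.47 ≤ 75.39

Final: 4 servers


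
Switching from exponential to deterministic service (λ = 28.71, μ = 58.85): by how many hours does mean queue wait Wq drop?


ρ = 28.71/58.85 = 0.4879
Wq(M/M/1) = ρ/(μ−λ) = 0.4879/30.14 = 0.01619 hr
Wq(M/D/1) = ρ/(2(μ−λ)) = 0.008093 hr
Savings = 0.01619 − 0.008093 = 0.008093 hr

Final: 0.008093 hr


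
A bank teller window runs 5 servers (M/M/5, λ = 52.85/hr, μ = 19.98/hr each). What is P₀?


a = λ/μ = 52.85/19.98 = 2.6451; ρ = a/c = 0.5290
Σ_{k=0}^{4} a^k/k! (terms k=0..4) = 1.00000 + 2.64515 + 3.49840 + 3.08459 + 2.03980 = 12.26793
Tail: a^5/(5!(1−ρ)) = 129.49337/(120·0.4710) = 2.29125
P₀ = 1/(12.26793 + 2.29125) = 1/14.55917 = 0.068685

Final: 0.068685


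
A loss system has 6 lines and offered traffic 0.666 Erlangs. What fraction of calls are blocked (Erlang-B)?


B(c,a) = (a^c/c!) / Σ_{k=0}^{c} a^k/k!
a^6/6! = 0.0001212
Σ terms (k=0..6): 1.00000 + 0.66600 + 0.22178 + 0.04923 + 0.008198 + 0.001092 + 0.0001212 = 1.946423
B = 0.0001212/1.946423 = 0.00006227

Final: 0.00006227


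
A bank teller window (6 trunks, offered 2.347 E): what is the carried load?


B(6,2.347) = 0.022438 (Erlang-B)
Carried load = a(1 − B) = 2.347·(1 − 0.022438) = 2.347·0.977562 = 2.2943 E

Final: 2.2943 Erlangs


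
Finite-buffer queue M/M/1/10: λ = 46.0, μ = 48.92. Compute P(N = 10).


ρ = λ/μ = 46.0/48.92 = 0.9403
P_K = (1−ρ)ρ^K/(1−ρ^(K+1)) = (0.05969·0.540398)/(1 − 0.508142)
= 0.032256/0.491858 = 0.065580

Final: 0.065580


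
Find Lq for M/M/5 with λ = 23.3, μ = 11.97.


a = λ/μ = 1.9465; ρ = a/5 = 0.3893
P₀ = 0.141848
Lq = P₀·a^c·ρ / (c!·(1−ρ)²) = 0.141848·27.94530·0.3893/(120·0.37295)
= 0.03448

Final: 0.03448


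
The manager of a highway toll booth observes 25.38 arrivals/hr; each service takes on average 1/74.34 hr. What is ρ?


ρ = λ/μ = 25.38/74.34 = 0.3414

Final: 0.3414


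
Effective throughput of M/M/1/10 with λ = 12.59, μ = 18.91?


ρ = 0.6658; P_K = (1−ρ)ρ^10/(1−ρ^11) = 0.005786
λ_eff = λ(1 − P_K) = 12.59·(1 − 0.005786) = 12.59·0.994214 = 12.5172 /hr

Final: 12.5172 /hr


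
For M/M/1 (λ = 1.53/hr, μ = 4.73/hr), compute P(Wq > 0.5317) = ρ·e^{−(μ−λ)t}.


ρ = 1.53/4.73 = 0.3235
P(Wq > t) = ρ·e^{−(μ−λ)t} = 0.3235·e^{−1.7014}
= 0.3235·0.182421 = 0.059007

Final: 0.059007


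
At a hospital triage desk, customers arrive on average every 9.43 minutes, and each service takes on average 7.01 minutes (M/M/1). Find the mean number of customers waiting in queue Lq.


λ = 60/9.43 = 6.3627 /hr
μ = 60/7.01 = 8.5592 /hr
ρ = λ/μ = 6.3627/8.5592 = 0.7434
Lq = ρ²/(1−ρ) = 0.5526/0.2566 = 2.1533

Final: 2.1533


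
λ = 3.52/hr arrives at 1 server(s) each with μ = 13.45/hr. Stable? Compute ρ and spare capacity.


Total capacity cμ = 1·13.45 = 13.45/hr
ρ = λ/(cμ) = 3.52/13.45 = 0.2617
Stable ⇔ ρ < 1: YES
Spare capacity = cμ − λ = 13.45 − 3.52 = 9.93/hr

Final: ρ = 0.2617; stable; margin = 9.93/hr


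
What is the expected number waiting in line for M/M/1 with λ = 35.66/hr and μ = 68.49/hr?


ρ = 35.66/68.49 = 0.5207
Lq = ρ²/(1−ρ) = 0.2711/0.4793 = 0.5655

Final: 0.5655


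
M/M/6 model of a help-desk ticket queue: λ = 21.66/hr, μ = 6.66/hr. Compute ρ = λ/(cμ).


ρ = λ/(cμ) = 21.66/(6·6.66) = 21.66/39.96 = 0.5420

Final: 0.5420


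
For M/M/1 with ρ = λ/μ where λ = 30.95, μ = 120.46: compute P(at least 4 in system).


ρ = 30.95/120.46 = 0.2569
P(N ≥ n) = ρ^n = 0.2569^4 = 0.004358

Final: 0.004358


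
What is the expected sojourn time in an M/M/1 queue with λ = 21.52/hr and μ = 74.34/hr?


W = 1/(μ−λ) = 1/(74.34 − 21.52) = 1/52.82 = 0.01893 hr

Final: 0.01893 hr


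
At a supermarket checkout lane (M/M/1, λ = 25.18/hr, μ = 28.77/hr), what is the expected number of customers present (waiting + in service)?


ρ = λ/μ = 25.18/28.77 = 0.8752
L = ρ/(1−ρ) = 0.8752/(1 − 0.8752) = 0.8752/0.1248 = 7.0139

Final: 7.0139


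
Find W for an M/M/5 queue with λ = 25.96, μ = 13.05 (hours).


a = 1.9893; ρ = 0.3979; P₀ = 0.135806
Lq = P₀·a^c·ρ/(c!(1−ρ)²) = 0.03868
Wq = Lq/λ = 0.03868/25.96 = 0.001490 hr
W = Wq + 1/μ = 0.001490 + 0.07663 = 0.07812 hr

Final: 0.07812 hr


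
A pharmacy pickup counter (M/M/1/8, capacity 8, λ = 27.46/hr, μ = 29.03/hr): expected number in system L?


ρ = 27.46/29.03 = 0.9459
L = ρ[1 − (K+1)ρ^K + Kρ^(K+1)] / [(1−ρ)(1−ρ^(K+1))]
Numerator: 0.9459·(1 − 9·0.640956 + 8·0.606291) = 0.077311
Denominator: (0.05408)·(0.393709) = 0.021293
L = 0.077311/0.021293 = 3.6309

Final: 3.6309


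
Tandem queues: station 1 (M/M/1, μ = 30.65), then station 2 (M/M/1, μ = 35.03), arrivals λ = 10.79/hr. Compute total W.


Each node sees arrival rate λ = 10.79/hr (tandem ⇒ throughput preserved).
W₁ = 1/(μ₁−λ) = 1/(30.65−10.79) = 0.05035 hr
W₂ = 1/(μ₂−λ) = 1/(35.03−10.79) = 0.04125 hr
W_total = W₁ + W₂ = 0.05035 + 0.04125 = 0.09161 hr

Final: 0.09161 hr


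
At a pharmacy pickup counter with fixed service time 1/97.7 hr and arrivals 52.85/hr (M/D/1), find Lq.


ρ = 52.85/97.7 = 0.5409
M/D/1: Lq = ρ²/(2(1−ρ)) = 0.2926/(2·0.4591) = 0.31872

Final: 0.31872


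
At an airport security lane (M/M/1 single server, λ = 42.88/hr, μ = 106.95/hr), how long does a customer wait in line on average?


ρ = 42.88/106.95 = 0.4009
Wq = ρ/(μ−λ) = 0.4009/(106.95 − 42.88) = 0.4009/64.07 = 0.006258 hr

Final: 0.006258 hr


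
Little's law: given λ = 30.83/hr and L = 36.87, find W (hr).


W = L/λ = 36.87/30.83 = 1.1959 hr

Final: 1.1959 hr


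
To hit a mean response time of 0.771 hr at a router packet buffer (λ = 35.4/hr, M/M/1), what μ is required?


W = 1/(μ−λ) ⇒ μ − λ = 1/W = 1/0.771 = 1.2970
μ = λ + 1/W = 35.4 + 1.2970 = 36.6970 per hr

Final: 36.6970 /hr


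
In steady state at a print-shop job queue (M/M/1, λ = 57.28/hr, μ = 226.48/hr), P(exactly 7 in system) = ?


ρ = 57.28/226.48 = 0.2529
P_n = (1−ρ)·ρ^n = (1 − 0.2529)·0.2529^7 = 0.7471·0.00006619 = 0.00004945

Final: 0.00004945


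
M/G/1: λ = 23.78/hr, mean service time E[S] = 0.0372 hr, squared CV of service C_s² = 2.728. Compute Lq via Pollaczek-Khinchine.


ρ = λ·E[S] = 23.78·0.0372 = 0.8846
Lq = ρ²(1+C_s²)/(2(1−ρ)) = 0.7825·(1+2.728)/(2·0.1154)
= 0.7825·3.7280/0.2308 = 12.64183

Final: 12.64183


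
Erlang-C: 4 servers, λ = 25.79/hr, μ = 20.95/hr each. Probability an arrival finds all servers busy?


a = λ/μ = 1.2310; ρ = a/4 = 0.3078
P₀ = 0.290876 (from M/M/c formula)
C(c,a) = [a^c/(c!(1−ρ))]·P₀ = [2.29651/(24·0.6922)]·0.290876
= 0.13823·0.290876 = 0.040208

Final: 0.040208


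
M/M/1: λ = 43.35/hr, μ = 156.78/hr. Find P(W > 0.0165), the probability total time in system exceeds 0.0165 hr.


W ~ Exponential(μ−λ) for M/M/1.
μ − λ = 156.78 − 43.35 = 113.4300
P(W > t) = e^{−(μ−λ)t} = e^{−1.8716} = 0.153878

Final: 0.153878


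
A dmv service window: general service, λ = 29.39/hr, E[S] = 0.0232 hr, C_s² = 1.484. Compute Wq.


ρ = λ·E[S] = 29.39·0.0232 = 0.6818
E[S²] = E[S]²(1+C_s²) = 0.0232²·(1+1.484) = 0.001337
Wq = λ·E[S²]/(2(1−ρ)) = 29.39·0.001337/(2·0.3182) = 0.06175 hr

Final: 0.06175 hr


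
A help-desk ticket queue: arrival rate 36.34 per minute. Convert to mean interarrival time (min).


Mean interarrival time = 1/λ = 1/36.34 minute = 0.02752 minute
In minutes: 0.02752 × 1 = 0.02752 min

Final: 0.02752 min


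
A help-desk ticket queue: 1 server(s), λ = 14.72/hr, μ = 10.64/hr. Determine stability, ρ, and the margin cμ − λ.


Total capacity cμ = 1·10.64 = 10.64/hr
ρ = λ/(cμ) = 14.72/10.64 = 1.3835
Stable ⇔ ρ < 1: NO
Spare capacity = cμ − λ = 10.64 − 14.72 = -4.08/hr

Final: ρ = 1.3835; unstable; margin = -4.08/hr


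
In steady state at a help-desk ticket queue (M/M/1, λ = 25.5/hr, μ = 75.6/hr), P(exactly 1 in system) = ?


ρ = 25.5/75.6 = 0.3373
P_n = (1−ρ)·ρ^n = (1 − 0.3373)·0.3373^1 = 0.6627·0.337302 = 0.223529

Final: 0.223529


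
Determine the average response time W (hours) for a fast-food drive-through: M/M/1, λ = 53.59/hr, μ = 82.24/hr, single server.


W = 1/(μ−λ) = 1/(82.24 − 53.59) = 1/28.65 = 0.03490 hr

Final: 0.03490 hr


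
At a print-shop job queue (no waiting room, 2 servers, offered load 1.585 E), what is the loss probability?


B(c,a) = (a^c/c!) / Σ_{k=0}^{c} a^k/k!
a^2/2! = 1.256112
Σ terms (k=0..2): 1.00000 + 1.58500 + 1.25611 = 3.841112
B = 1.256112/3.841112 = 0.327018

Final: 0.327018


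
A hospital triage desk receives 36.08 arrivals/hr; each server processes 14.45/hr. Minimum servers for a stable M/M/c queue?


Stability requires cμ > λ ⇔ c > λ/μ.
λ/μ = 36.08/14.45 = 2.4969
Minimum integer c = ⌊2.4969⌋ + 1 = 3
Check: 3·14.45 = 43.35 > 36.08, while 2·14.45 = 28.90 ≤ 36.08

Final: 3 servers


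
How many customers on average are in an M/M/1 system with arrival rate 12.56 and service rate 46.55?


ρ = λ/μ = 12.56/46.55 = 0.2698
L = ρ/(1−ρ) = 0.2698/(1 − 0.2698) = 0.2698/0.7302 = 0.3695

Final: 0.3695


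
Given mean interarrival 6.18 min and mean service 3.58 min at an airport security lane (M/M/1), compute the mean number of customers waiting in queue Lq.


λ = 60/6.18 = 9.7087 /hr
μ = 60/3.58 = 16.7598 /hr
ρ = λ/μ = 9.7087/16.7598 = 0.5793
Lq = ρ²/(1−ρ) = 0.3356/0.4207 = 0.7976

Final: 0.7976


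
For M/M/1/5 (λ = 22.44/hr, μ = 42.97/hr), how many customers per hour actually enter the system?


ρ = 0.5222; P_K = (1−ρ)ρ^5/(1−ρ^6) = 0.018941
λ_eff = λ(1 − P_K) = 22.44·(1 − 0.018941) = 22.44·0.981059 = 22.0150 /hr

Final: 22.0150 /hr


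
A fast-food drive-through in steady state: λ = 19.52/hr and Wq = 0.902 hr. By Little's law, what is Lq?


Lq = λWq = 19.52·0.902 = 17.6070

Final: 17.6070


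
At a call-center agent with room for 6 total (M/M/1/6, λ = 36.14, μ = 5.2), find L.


ρ = 36.14/5.2 = 6.9500
L = ρ[1 − (K+1)ρ^K + Kρ^(K+1)] / [(1−ρ)(1−ρ^(K+1))]
Numerator: 6.9500·(1 − 7·112696.084581 + 6·783237.787835) = 27178358.187890
Denominator: (-5.9500)·(-783236.787835) = 4660258.887621
L = 27178358.187890/4660258.887621 = 5.8319

Final: 5.8319


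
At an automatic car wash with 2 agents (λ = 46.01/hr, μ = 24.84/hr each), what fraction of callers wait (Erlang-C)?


a = λ/μ = 1.8523; ρ = a/2 = 0.9261
P₀ = 0.038353 (from M/M/c formula)
C(c,a) = [a^c/(c!(1−ρ))]·P₀ = [3.43085/(2·0.07387)]·0.038353
= 23.22132·0.038353 = 0.890607

Final: 0.890607


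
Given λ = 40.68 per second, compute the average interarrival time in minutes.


Mean interarrival time = 1/λ = 1/40.68 second = 0.02458 second
In minutes: 0.02458 × 0.0166667 = 0.0004097 min

Final: 0.0004097 min


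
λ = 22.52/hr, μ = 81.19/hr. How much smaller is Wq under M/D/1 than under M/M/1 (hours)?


ρ = 22.52/81.19 = 0.2774
Wq(M/M/1) = ρ/(μ−λ) = 0.2774/58.67 = 0.004728 hr
Wq(M/D/1) = ρ/(2(μ−λ)) = 0.002364 hr
Savings = 0.004728 − 0.002364 = 0.002364 hr

Final: 0.002364 hr


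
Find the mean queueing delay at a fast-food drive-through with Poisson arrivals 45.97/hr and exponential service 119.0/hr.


ρ = 45.97/119.0 = 0.3863
Wq = ρ/(μ−λ) = 0.3863/(119.0 − 45.97) = 0.3863/73.03 = 0.005290 hr

Final: 0.005290 hr


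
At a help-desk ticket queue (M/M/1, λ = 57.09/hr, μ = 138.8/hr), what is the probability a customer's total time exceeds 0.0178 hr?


W ~ Exponential(μ−λ) for M/M/1.
μ − λ = 138.8 − 57.09 = 81.7100
P(W > t) = e^{−(μ−λ)t} = e^{−1.4544} = 0.233532

Final: 0.233532


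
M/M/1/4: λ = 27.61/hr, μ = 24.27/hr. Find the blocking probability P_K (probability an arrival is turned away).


ρ = λ/μ = 27.61/24.27 = 1.1376
P_K = (1−ρ)ρ^K/(1−ρ^(K+1)) = (-0.1376·1.674891)/(1 − 1.905387)
= -0.230496/-0.905387 = 0.254583

Final: 0.254583


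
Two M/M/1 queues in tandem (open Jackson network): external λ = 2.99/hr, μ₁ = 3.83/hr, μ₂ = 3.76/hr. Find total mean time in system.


Each node sees arrival rate λ = 2.99/hr (tandem ⇒ throughput preserved).
W₁ = 1/(μ₁−λ) = 1/(3.83−2.99) = 1.19048 hr
W₂ = 1/(μ₂−λ) = 1/(3.76−2.99) = 1.29870 hr
W_total = W₁ + W₂ = 1.19048 + 1.29870 = 2.48918 hr

Final: 2.48918 hr


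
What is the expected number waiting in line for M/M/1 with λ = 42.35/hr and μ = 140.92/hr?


ρ = 42.35/140.92 = 0.3005
Lq = ρ²/(1−ρ) = 0.09032/0.6995 = 0.1291

Final: 0.1291


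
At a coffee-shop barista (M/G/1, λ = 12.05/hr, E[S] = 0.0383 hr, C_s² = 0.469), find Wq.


ρ = λ·E[S] = 12.05·0.0383 = 0.4615
E[S²] = E[S]²(1+C_s²) = 0.0383²·(1+0.469) = 0.002155
Wq = λ·E[S²]/(2(1−ρ)) = 12.05·0.002155/(2·0.5385) = 0.02411 hr

Final: 0.02411 hr


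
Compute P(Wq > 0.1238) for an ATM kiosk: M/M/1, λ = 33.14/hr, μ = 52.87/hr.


ρ = 33.14/52.87 = 0.6268
P(Wq > t) = ρ·e^{−(μ−λ)t} = 0.6268·e^{−2.4426}
= 0.6268·0.086937 = 0.054494

Final: 0.054494


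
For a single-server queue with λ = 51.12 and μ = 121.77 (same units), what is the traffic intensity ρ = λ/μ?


ρ = λ/μ = 51.12/121.77 = 0.4198

Final: 0.4198


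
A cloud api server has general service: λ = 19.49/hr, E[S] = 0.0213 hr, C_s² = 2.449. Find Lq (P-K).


ρ = λ·E[S] = 19.49·0.0213 = 0.4151
Lq = ρ²(1+C_s²)/(2(1−ρ)) = 0.1723·(1+2.449)/(2·0.5849)
= 0.1723·3.4490/1.1697 = 0.50815

Final: 0.50815


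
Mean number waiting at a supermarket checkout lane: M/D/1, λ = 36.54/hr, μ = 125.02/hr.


ρ = 36.54/125.02 = 0.2923
M/D/1: Lq = ρ²/(2(1−ρ)) = 0.08542/(2·0.7077) = 0.06035

Final: 0.06035


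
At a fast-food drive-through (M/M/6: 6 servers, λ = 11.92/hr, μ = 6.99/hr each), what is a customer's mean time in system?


a = 1.7053; ρ = 0.2842; P₀ = 0.181618
Lq = P₀·a^c·ρ/(c!(1−ρ)²) = 0.003441
Wq = Lq/λ = 0.003441/11.92 = 0.0002887 hr
W = Wq + 1/μ = 0.0002887 + 0.14306 = 0.14335 hr

Final: 0.14335 hr


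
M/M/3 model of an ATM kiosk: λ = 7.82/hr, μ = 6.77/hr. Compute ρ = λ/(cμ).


ρ = λ/(cμ) = 7.82/(3·6.77) = 7.82/20.31 = 0.3850

Final: 0.3850


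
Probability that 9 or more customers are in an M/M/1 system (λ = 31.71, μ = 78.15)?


ρ = 31.71/78.15 = 0.4058
P(N ≥ n) = ρ^n = 0.4058^9 = 0.0002981

Final: 0.0002981


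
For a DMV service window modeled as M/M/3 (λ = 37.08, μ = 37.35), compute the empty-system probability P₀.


a = λ/μ = 37.08/37.35 = 0.9928; ρ = a/c = 0.3309
Σ_{k=0}^{2} a^k/k! (terms k=0..2) = 1.00000 + 0.99277 + 0.49280 = 2.48557
Tail: a^3/(3!(1−ρ)) = 0.97847/(6·0.6691) = 0.24374
P₀ = 1/(2.48557 + 0.24374) = 1/2.72930 = 0.366394

Final: 0.366394


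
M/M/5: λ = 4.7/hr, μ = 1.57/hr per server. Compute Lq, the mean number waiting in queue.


a = λ/μ = 2.9936; ρ = a/5 = 0.5987
P₀ = 0.046980
Lq = P₀·a^c·ρ / (c!·(1−ρ)²) = 0.046980·240.43131·0.5987/(120·0.16102)
= 0.35000

Final: 0.35000


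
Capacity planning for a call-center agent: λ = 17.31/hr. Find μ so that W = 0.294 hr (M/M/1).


W = 1/(μ−λ) ⇒ μ − λ = 1/W = 1/0.294 = 3.4014
μ = λ + 1/W = 17.31 + 3.4014 = 20.7114 per hr

Final: 20.7114 /hr


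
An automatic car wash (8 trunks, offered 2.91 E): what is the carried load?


B(8,2.91) = 0.006969 (Erlang-B)
Carried load = a(1 − B) = 2.91·(1 − 0.006969) = 2.91·0.993031 = 2.8897 E

Final: 2.8897 Erlangs


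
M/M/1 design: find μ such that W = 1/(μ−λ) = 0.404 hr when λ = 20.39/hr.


W = 1/(μ−λ) ⇒ μ − λ = 1/W = 1/0.404 = 2.4752
μ = λ + 1/W = 20.39 + 2.4752 = 22.8652 per hr

Final: 22.8652 /hr


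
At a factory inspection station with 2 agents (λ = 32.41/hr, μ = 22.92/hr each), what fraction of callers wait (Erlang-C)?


a = λ/μ = 1.4140; ρ = a/2 = 0.7070
P₀ = 0.171629 (from M/M/c formula)
C(c,a) = [a^c/(c!(1−ρ))]·P₀ = [1.99953/(2·0.2930)]·0.171629
= 3.41246·0.171629 = 0.585678

Final: 0.585678


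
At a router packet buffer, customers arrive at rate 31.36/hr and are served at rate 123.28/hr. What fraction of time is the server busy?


ρ = λ/μ = 31.36/123.28 = 0.2544

Final: 0.2544


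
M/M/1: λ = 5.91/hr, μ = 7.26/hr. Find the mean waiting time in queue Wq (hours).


ρ = 5.91/7.26 = 0.8140
Wq = ρ/(μ−λ) = 0.8140/(7.26 − 5.91) = 0.8140/1.35 = 0.6030 hr

Final: 0.6030 hr


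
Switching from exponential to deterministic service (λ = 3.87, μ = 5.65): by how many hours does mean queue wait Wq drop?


ρ = 3.87/5.65 = 0.6850
Wq(M/M/1) = ρ/(μ−λ) = 0.6850/1.78 = 0.38481 hr
Wq(M/D/1) = ρ/(2(μ−λ)) = 0.19240 hr
Savings = 0.38481 − 0.19240 = 0.19240 hr

Final: 0.19240 hr


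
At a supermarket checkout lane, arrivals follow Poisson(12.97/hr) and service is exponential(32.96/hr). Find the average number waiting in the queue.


ρ = 12.97/32.96 = 0.3935
Lq = ρ²/(1−ρ) = 0.1548/0.6065 = 0.2553

Final: 0.2553


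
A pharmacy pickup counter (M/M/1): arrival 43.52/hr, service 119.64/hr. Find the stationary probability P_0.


ρ = 43.52/119.64 = 0.3638
P_n = (1−ρ)·ρ^n = (1 − 0.3638)·0.3638^0 = 0.6362·1.000000 = 0.636242

Final: 0.636242


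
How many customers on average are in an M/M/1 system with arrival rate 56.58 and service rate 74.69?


ρ = λ/μ = 56.58/74.69 = 0.7575
L = ρ/(1−ρ) = 0.7575/(1 − 0.7575) = 0.7575/0.2425 = 3.1242

Final: 3.1242


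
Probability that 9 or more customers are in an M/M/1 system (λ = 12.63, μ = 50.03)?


ρ = 12.63/50.03 = 0.2524
P(N ≥ n) = ρ^n = 0.2524^9 = 0.000004164

Final: 0.000004164


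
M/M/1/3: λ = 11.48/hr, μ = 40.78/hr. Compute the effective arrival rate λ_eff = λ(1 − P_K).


ρ = 0.2815; P_K = (1−ρ)ρ^3/(1−ρ^4) = 0.016130
λ_eff = λ(1 − P_K) = 11.48·(1 − 0.016130) = 11.48·0.983870 = 11.2948 /hr

Final: 11.2948 /hr


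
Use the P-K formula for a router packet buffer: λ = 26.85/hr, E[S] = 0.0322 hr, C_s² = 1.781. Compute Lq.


ρ = λ·E[S] = 26.85·0.0322 = 0.8646
Lq = ρ²(1+C_s²)/(2(1−ρ)) = 0.7475·(1+1.781)/(2·0.1354)
= 0.7475·2.7810/0.2709 = 7.67461

Final: 7.67461


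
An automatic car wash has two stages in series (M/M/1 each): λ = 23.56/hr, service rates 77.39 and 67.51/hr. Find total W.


Each node sees arrival rate λ = 23.56/hr (tandem ⇒ throughput preserved).
W₁ = 1/(μ₁−λ) = 1/(77.39−23.56) = 0.01858 hr
W₂ = 1/(μ₂−λ) = 1/(67.51−23.56) = 0.02275 hr
W_total = W₁ + W₂ = 0.01858 + 0.02275 = 0.04133 hr

Final: 0.04133 hr


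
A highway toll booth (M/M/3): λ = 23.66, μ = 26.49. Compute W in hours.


a = 0.8932; ρ = 0.2977; P₀ = 0.406316
Lq = P₀·a^c·ρ/(c!(1−ρ)²) = 0.02913
Wq = Lq/λ = 0.02913/23.66 = 0.001231 hr
W = Wq + 1/μ = 0.001231 + 0.03775 = 0.03898 hr

Final: 0.03898 hr


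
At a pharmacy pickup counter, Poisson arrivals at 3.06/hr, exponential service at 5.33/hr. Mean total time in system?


W = 1/(μ−λ) = 1/(5.33 − 3.06) = 1/2.27 = 0.4405 hr

Final: 0.4405 hr
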